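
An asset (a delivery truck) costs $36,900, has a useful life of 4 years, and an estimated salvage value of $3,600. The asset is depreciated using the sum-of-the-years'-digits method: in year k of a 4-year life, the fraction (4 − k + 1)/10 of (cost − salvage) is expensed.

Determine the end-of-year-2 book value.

$13,590

Depreciable base = $36,900 − $3,600 = $33,300.
Sum of the years' digits = 4+3+2+1 = 10.
Year 1: $33,300 × 4/10 = $13,320. Book value $23,580.
Year 2: $33,300 × 3/10 = $9,990. Book value $13,590.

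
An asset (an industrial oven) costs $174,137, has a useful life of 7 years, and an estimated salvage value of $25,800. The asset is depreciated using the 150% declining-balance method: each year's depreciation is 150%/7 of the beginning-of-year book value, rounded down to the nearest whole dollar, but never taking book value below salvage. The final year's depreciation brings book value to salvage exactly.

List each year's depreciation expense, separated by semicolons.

Depreciable base = $174,137 − $25,800 = $148,337.
Year 1: ⌊$174,137 × 150%/7⌋ = $37,315. Book value $136,822.
Year 2: ⌊$136,822 × 150%/7⌋ = $29,319. Book value $107,503.
Year 3: ⌊$107,503 × 150%/7⌋ = $23,036. Book value $84,467.
Year 4: ⌊$84,467 × 150%/7⌋ = $18,100. Book value $66,367.
Year 5: ⌊$66,367 × 150%/7⌋ = $14,221. Book value $52,146.
Year 6: ⌊$52,146 × 150%/7⌋ = $11,174. Book value $40,972.
Year 7 (final): $40,972 − $25,800 = $15,172. Book value $25,800.

$37,315; $29,319; $23,036; $18,100; $14,221; $11,174; $15,172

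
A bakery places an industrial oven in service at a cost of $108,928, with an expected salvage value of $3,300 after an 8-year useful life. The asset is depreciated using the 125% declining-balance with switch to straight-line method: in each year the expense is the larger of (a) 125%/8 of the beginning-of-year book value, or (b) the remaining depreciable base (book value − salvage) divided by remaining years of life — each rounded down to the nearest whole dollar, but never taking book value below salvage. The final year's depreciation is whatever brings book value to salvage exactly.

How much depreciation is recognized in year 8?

$12,375

Depreciable base = $108,928 − $3,300 = $105,628.
Year 1: DB = ⌊$108,928 × 125%/8⌋ = $17,020; SL = ⌊$105,628/8⌋ = $13,203 → take DB $17,020. Book value $91,908.
Year 2: DB = ⌊$91,908 × 125%/8⌋ = $14,360; SL = ⌊$88,608/7⌋ = $12,658 → take DB $14,360. Book value $77,548.
Year 3: DB = ⌊$77,548 × 125%/8⌋ = $12,116; SL = ⌊$74,248/6⌋ = $12,374 → take SL $12,374. Book value $65,174.
Year 4: DB = ⌊$65,174 × 125%/8⌋ = $10,183; SL = ⌊$61,874/5⌋ = $12,374 → take SL $12,374. Book value $52,800.
Year 5: DB = ⌊$52,800 × 125%/8⌋ = $8,250; SL = ⌊$49,500/4⌋ = $12,375 → take SL $12,375. Book value $40,425.
Year 6: DB = ⌊$40,425 × 125%/8⌋ = $6,316; SL = ⌊$37,125/3⌋ = $12,375 → take SL $12,375. Book value $28,050.
Year 7: DB = ⌊$28,050 × 125%/8⌋ = $4,382; SL = ⌊$24,750/2⌋ = $12,375 → take SL $12,375. Book value $15,675.
Year 8 (final): $15,675 − $3,300 = $12,375. Book value $3,300.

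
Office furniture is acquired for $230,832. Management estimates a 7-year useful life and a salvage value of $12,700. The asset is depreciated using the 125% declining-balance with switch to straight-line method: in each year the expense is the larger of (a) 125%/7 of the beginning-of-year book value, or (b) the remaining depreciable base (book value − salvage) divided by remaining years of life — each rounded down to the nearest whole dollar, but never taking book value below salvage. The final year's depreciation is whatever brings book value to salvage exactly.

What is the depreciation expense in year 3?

$28,610

Depreciable base = $230,832 − $12,700 = $218,132.
Year 1: DB = ⌊$230,832 × 125%/7⌋ = $41,220; SL = ⌊$218,132/7⌋ = $31,161 → take DB $41,220. Book value $189,612.
Year 2: DB = ⌊$189,612 × 125%/7⌋ = $33,859; SL = ⌊$176,912/6⌋ = $29,485 → take DB $33,859. Book value $155,753.
Year 3: DB = ⌊$155,753 × 125%/7⌋ = $27,813; SL = ⌊$143,053/5⌋ = $28,610 → take SL $28,610. Book value $127,143.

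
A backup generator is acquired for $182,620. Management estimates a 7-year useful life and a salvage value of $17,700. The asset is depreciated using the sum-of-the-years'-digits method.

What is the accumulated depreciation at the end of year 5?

$147,250

Depreciable base = $182,620 − $17,700 = $164,920.
Sum of the years' digits = 7+6+5+4+3+2+1 = 28.
Year 1: $164,920 × 7/28 = $41,230. Book value $141,390.
Year 2: $164,920 × 6/28 = $35,340. Book value $106,050.
Year 3: $164,920 × 5/28 = $29,450. Book value $76,600.
Year 4: $164,920 × 4/28 = $23,560. Book value $53,040.
Year 5: $164,920 × 3/28 = $17,670. Book value $35,370.
Accumulated through year 5 = $182,620 − $35,370 = $147,250.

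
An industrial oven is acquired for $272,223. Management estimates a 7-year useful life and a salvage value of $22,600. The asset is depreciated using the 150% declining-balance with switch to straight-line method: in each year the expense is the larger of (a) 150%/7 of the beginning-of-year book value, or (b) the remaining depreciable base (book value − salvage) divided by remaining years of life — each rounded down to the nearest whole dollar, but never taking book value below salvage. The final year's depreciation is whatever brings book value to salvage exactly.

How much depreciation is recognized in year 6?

$27,050

Depreciable base = $272,223 − $22,600 = $249,623.
Year 1: DB = ⌊$272,223 × 150%/7⌋ = $58,333; SL = ⌊$249,623/7⌋ = $35,660 → take DB $58,333. Book value $213,890.
Year 2: DB = ⌊$213,890 × 150%/7⌋ = $45,833; SL = ⌊$191,290/6⌋ = $31,881 → take DB $45,833. Book value $168,057.
Year 3: DB = ⌊$168,057 × 150%/7⌋ = $36,012; SL = ⌊$145,457/5⌋ = $29,091 → take DB $36,012. Book value $132,045.
Year 4: DB = ⌊$132,045 × 150%/7⌋ = $28,295; SL = ⌊$109,445/4⌋ = $27,361 → take DB $28,295. Book value $103,750.
Year 5: DB = ⌊$103,750 × 150%/7⌋ = $22,232; SL = ⌊$81,150/3⌋ = $27,050 → take SL $27,050. Book value $76,700.
Year 6: DB = ⌊$76,700 × 150%/7⌋ = $16,435; SL = ⌊$54,100/2⌋ = $27,050 → take SL $27,050. Book value $49,650.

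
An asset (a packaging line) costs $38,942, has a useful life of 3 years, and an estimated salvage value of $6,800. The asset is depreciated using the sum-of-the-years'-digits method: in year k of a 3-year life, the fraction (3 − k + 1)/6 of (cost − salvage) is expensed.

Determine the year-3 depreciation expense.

$5,357

Depreciable base = $38,942 − $6,800 = $32,142.
Sum of the years' digits = 3+2+1 = 6.
Year 1: $32,142 × 3/6 = $16,071. Book value $22,871.
Year 2: $32,142 × 2/6 = $10,714. Book value $12,157.
Year 3: $32,142 × 1/6 = $5,357. Book value $6,800.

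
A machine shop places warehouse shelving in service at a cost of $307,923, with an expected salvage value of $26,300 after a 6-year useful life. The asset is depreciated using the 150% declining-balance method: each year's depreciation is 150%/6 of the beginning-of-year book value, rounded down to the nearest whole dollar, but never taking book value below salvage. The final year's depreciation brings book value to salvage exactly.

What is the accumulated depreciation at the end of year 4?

Depreciable base = $307,923 − $26,300 = $281,623.
Year 1: ⌊$307,923 × 150%/6⌋ = $76,980. Book value $230,943.
Year 2: ⌊$230,943 × 150%/6⌋ = $57,735. Book value $173,208.
Year 3: ⌊$173,208 × 150%/6⌋ = $43,302. Book value $129,906.
Year 4: ⌊$129,906 × 150%/6⌋ = $32,476. Book value $97,430.
Accumulated through year 4 = $307,923 − $97,430 = $210,493.

$210,493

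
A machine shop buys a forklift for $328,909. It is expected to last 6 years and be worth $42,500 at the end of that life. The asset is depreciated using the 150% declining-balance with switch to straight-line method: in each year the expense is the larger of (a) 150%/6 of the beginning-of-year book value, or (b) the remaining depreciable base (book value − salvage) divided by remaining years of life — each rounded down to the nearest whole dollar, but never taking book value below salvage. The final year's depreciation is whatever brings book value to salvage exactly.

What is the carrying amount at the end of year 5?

$73,285

Depreciable base = $328,909 − $42,500 = $286,409.
Year 1: DB = ⌊$328,909 × 150%/6⌋ = $82,227; SL = ⌊$286,409/6⌋ = $47,734 → take DB $82,227. Book value $246,682.
Year 2: DB = ⌊$246,682 × 150%/6⌋ = $61,670; SL = ⌊$204,182/5⌋ = $40,836 → take DB $61,670. Book value $185,012.
Year 3: DB = ⌊$185,012 × 150%/6⌋ = $46,253; SL = ⌊$142,512/4⌋ = $35,628 → take DB $46,253. Book value $138,759.
Year 4: DB = ⌊$138,759 × 150%/6⌋ = $34,689; SL = ⌊$96,259/3⌋ = $32,086 → take DB $34,689. Book value $104,070.
Year 5: DB = ⌊$104,070 × 150%/6⌋ = $26,017; SL = ⌊$61,570/2⌋ = $30,785 → take SL $30,785. Book value $73,285.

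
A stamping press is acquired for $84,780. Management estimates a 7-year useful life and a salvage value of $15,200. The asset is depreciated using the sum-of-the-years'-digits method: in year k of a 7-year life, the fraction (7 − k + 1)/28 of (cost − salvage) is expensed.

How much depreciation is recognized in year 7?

$2,485

Depreciable base = $84,780 − $15,200 = $69,580.
Sum of the years' digits = 7+6+5+4+3+2+1 = 28.
Year 1: $69,580 × 7/28 = $17,395. Book value $67,385.
Year 2: $69,580 × 6/28 = $14,910. Book value $52,475.
Year 3: $69,580 × 5/28 = $12,425. Book value $40,050.
Year 4: $69,580 × 4/28 = $9,940. Book value $30,110.
Year 5: $69,580 × 3/28 = $7,455. Book value $22,655.
Year 6: $69,580 × 2/28 = $4,970. Book value $17,685.
Year 7: $69,580 × 1/28 = $2,485. Book value $15,200.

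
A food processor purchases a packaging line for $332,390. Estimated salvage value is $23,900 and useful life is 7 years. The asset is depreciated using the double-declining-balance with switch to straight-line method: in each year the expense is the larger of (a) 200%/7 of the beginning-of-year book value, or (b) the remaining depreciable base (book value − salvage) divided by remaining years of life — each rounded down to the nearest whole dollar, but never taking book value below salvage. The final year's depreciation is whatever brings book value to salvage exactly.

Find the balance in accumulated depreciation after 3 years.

$211,255

Depreciable base = $332,390 − $23,900 = $308,490.
Year 1: DB = ⌊$332,390 × 200%/7⌋ = $94,968; SL = ⌊$308,490/7⌋ = $44,070 → take DB $94,968. Book value $237,422.
Year 2: DB = ⌊$237,422 × 200%/7⌋ = $67,834; SL = ⌊$213,522/6⌋ = $35,587 → take DB $67,834. Book value $169,588.
Year 3: DB = ⌊$169,588 × 200%/7⌋ = $48,453; SL = ⌊$145,688/5⌋ = $29,137 → take DB $48,453. Book value $121,135.
Accumulated through year 3 = $332,390 − $121,135 = $211,255.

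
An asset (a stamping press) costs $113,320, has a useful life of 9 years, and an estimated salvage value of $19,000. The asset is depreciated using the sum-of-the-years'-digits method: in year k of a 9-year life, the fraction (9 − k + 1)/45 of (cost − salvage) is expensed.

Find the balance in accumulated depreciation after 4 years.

Depreciable base = $113,320 − $19,000 = $94,320.
Sum of the years' digits = 9+8+7+6+5+4+3+2+1 = 45.
Year 1: $94,320 × 9/45 = $18,864. Book value $94,456.
Year 2: $94,320 × 8/45 = $16,768. Book value $77,688.
Year 3: $94,320 × 7/45 = $14,672. Book value $63,016.
Year 4: $94,320 × 6/45 = $12,576. Book value $50,440.
Accumulated through year 4 = $113,320 − $50,440 = $62,880.

$62,880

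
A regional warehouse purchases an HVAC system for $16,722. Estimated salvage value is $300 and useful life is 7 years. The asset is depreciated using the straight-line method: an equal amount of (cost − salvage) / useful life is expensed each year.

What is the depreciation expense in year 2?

Depreciable base = $16,722 − $300 = $16,422.
Annual expense = $16,422 / 7 = $2,346.

$2,346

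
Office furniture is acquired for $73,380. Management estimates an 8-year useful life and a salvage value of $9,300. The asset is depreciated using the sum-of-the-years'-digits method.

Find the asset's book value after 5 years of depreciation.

Depreciable base = $73,380 − $9,300 = $64,080.
Sum of the years' digits = 8+7+6+5+4+3+2+1 = 36.
Year 1: $64,080 × 8/36 = $14,240. Book value $59,140.
Year 2: $64,080 × 7/36 = $12,460. Book value $46,680.
Year 3: $64,080 × 6/36 = $10,680. Book value $36,000.
Year 4: $64,080 × 5/36 = $8,900. Book value $27,100.
Year 5: $64,080 × 4/36 = $7,120. Book value $19,980.

$19,980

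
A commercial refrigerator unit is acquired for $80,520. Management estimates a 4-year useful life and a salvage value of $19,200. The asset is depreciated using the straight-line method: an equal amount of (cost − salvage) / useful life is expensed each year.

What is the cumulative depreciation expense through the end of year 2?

Depreciable base = $80,520 − $19,200 = $61,320.
Annual expense = $61,320 / 4 = $15,330.
End of year 1: book value $65,190.
End of year 2: book value $49,860.
Accumulated through year 2 = $80,520 − $49,860 = $30,660.

$30,660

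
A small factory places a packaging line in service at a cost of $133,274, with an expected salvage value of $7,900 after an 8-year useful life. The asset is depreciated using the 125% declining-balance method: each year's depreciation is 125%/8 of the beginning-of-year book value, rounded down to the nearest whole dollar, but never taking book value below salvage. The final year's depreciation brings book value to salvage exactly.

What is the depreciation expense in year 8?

Depreciable base = $133,274 − $7,900 = $125,374.
Year 1: ⌊$133,274 × 125%/8⌋ = $20,824. Book value $112,450.
Year 2: ⌊$112,450 × 125%/8⌋ = $17,570. Book value $94,880.
Year 3: ⌊$94,880 × 125%/8⌋ = $14,825. Book value $80,055.
Year 4: ⌊$80,055 × 125%/8⌋ = $12,508. Book value $67,547.
Year 5: ⌊$67,547 × 125%/8⌋ = $10,554. Book value $56,993.
Year 6: ⌊$56,993 × 125%/8⌋ = $8,905. Book value $48,088.
Year 7: ⌊$48,088 × 125%/8⌋ = $7,513. Book value $40,575.
Year 8 (final): $40,575 − $7,900 = $32,675. Book value $7,900.

$32,675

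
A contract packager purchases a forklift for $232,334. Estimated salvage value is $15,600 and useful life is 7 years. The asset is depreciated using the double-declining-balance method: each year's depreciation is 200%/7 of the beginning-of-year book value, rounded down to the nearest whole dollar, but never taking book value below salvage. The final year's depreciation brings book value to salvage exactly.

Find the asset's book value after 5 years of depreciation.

$43,200

Depreciable base = $232,334 − $15,600 = $216,734.
Year 1: ⌊$232,334 × 200%/7⌋ = $66,381. Book value $165,953.
Year 2: ⌊$165,953 × 200%/7⌋ = $47,415. Book value $118,538.
Year 3: ⌊$118,538 × 200%/7⌋ = $33,868. Book value $84,670.
Year 4: ⌊$84,670 × 200%/7⌋ = $24,191. Book value $60,479.
Year 5: ⌊$60,479 × 200%/7⌋ = $17,279. Book value $43,200.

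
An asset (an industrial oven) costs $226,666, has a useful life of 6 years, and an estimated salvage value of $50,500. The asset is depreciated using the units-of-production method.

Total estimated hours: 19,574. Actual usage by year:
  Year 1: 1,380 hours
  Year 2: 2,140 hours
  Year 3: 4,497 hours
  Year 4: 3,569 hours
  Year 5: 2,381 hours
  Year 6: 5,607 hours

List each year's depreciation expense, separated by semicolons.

$12,420; $19,260; $40,473; $32,121; $21,429; $50,463

Depreciable base = $226,666 − $50,500 = $176,166.
Rate = $176,166 / 19,574 hours = $9 per hour.
Year 1: 1,380 × $9 = $12,420. Book value $214,246.
Year 2: 2,140 × $9 = $19,260. Book value $194,986.
Year 3: 4,497 × $9 = $40,473. Book value $154,513.
Year 4: 3,569 × $9 = $32,121. Book value $122,392.
Year 5: 2,381 × $9 = $21,429. Book value $100,963.
Year 6: 5,607 × $9 = $50,463. Book value $50,500.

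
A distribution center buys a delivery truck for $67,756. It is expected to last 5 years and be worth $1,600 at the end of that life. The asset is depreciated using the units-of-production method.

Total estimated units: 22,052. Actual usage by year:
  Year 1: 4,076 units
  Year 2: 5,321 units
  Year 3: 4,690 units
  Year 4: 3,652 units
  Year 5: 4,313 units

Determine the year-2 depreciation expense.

Depreciable base = $67,756 − $1,600 = $66,156.
Rate = $66,156 / 22,052 units = $3 per unit.
Year 1: 4,076 × $3 = $12,228. Book value $55,528.
Year 2: 5,321 × $3 = $15,963. Book value $39,565.

$15,963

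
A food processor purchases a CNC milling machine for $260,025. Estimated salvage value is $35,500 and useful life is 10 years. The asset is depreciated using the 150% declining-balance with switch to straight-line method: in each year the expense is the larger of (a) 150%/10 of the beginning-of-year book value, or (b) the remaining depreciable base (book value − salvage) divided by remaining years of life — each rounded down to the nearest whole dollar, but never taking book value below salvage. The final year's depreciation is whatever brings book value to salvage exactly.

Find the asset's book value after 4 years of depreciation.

Depreciable base = $260,025 − $35,500 = $224,525.
Year 1: DB = ⌊$260,025 × 150%/10⌋ = $39,003; SL = ⌊$224,525/10⌋ = $22,452 → take DB $39,003. Book value $221,022.
Year 2: DB = ⌊$221,022 × 150%/10⌋ = $33,153; SL = ⌊$185,522/9⌋ = $20,613 → take DB $33,153. Book value $187,869.
Year 3: DB = ⌊$187,869 × 150%/10⌋ = $28,180; SL = ⌊$152,369/8⌋ = $19,046 → take DB $28,180. Book value $159,689.
Year 4: DB = ⌊$159,689 × 150%/10⌋ = $23,953; SL = ⌊$124,189/7⌋ = $17,741 → take DB $23,953. Book value $135,736.

$135,736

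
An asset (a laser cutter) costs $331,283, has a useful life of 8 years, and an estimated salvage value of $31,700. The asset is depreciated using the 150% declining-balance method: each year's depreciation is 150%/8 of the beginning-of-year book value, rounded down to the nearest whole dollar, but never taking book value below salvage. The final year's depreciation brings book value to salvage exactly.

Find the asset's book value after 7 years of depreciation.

$77,441

Depreciable base = $331,283 − $31,700 = $299,583.
Year 1: ⌊$331,283 × 150%/8⌋ = $62,115. Book value $269,168.
Year 2: ⌊$269,168 × 150%/8⌋ = $50,469. Book value $218,699.
Year 3: ⌊$218,699 × 150%/8⌋ = $41,006. Book value $177,693.
Year 4: ⌊$177,693 × 150%/8⌋ = $33,317. Book value $144,376.
Year 5: ⌊$144,376 × 150%/8⌋ = $27,070. Book value $117,306.
Year 6: ⌊$117,306 × 150%/8⌋ = $21,994. Book value $95,312.
Year 7: ⌊$95,312 × 150%/8⌋ = $17,871. Book value $77,441.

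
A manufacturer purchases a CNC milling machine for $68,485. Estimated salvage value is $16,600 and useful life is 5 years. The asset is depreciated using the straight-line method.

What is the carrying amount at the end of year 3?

$37,354

Depreciable base = $68,485 − $16,600 = $51,885.
Annual expense = $51,885 / 5 = $10,377.
End of year 1: book value $58,108.
End of year 2: book value $47,731.
End of year 3: book value $37,354.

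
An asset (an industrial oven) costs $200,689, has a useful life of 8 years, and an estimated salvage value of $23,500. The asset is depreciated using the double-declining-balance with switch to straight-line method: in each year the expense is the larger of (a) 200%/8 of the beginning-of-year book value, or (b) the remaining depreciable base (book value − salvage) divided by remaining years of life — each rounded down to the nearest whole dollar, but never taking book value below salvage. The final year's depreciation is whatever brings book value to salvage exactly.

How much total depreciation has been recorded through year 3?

$116,023

Depreciable base = $200,689 − $23,500 = $177,189.
Year 1: DB = ⌊$200,689 × 200%/8⌋ = $50,172; SL = ⌊$177,189/8⌋ = $22,148 → take DB $50,172. Book value $150,517.
Year 2: DB = ⌊$150,517 × 200%/8⌋ = $37,629; SL = ⌊$127,017/7⌋ = $18,145 → take DB $37,629. Book value $112,888.
Year 3: DB = ⌊$112,888 × 200%/8⌋ = $28,222; SL = ⌊$89,388/6⌋ = $14,898 → take DB $28,222. Book value $84,666.
Accumulated through year 3 = $200,689 − $84,666 = $116,023.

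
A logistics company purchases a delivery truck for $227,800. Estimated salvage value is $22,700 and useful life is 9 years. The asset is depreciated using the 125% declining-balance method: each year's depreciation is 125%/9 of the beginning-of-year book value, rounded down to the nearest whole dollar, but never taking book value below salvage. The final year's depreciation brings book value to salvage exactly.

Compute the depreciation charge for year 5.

$17,396

Depreciable base = $227,800 − $22,700 = $205,100.
Year 1: ⌊$227,800 × 125%/9⌋ = $31,638. Book value $196,162.
Year 2: ⌊$196,162 × 125%/9⌋ = $27,244. Book value $168,918.
Year 3: ⌊$168,918 × 125%/9⌋ = $23,460. Book value $145,458.
Year 4: ⌊$145,458 × 125%/9⌋ = $20,202. Book value $125,256.
Year 5: ⌊$125,256 × 125%/9⌋ = $17,396. Book value $107,860.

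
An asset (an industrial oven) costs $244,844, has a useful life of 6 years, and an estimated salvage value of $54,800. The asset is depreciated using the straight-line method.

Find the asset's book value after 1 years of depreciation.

$213,170

Depreciable base = $244,844 − $54,800 = $190,044.
Annual expense = $190,044 / 6 = $31,674.
End of year 1: book value $213,170.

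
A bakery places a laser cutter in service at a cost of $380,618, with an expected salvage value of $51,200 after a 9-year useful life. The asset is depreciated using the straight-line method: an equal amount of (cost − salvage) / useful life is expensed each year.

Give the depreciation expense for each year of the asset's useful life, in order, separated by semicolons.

Depreciable base = $380,618 − $51,200 = $329,418.
Annual expense = $329,418 / 9 = $36,602.
End of year 1: book value $344,016.
End of year 2: book value $307,414.
End of year 3: book value $270,812.
End of year 4: book value $234,210.
End of year 5: book value $197,608.
End of year 6: book value $161,006.
End of year 7: book value $124,404.
End of year 8: book value $87,802.
End of year 9: book value $51,200.

$36,602; $36,602; $36,602; $36,602; $36,602; $36,602; $36,602; $36,602; $36,602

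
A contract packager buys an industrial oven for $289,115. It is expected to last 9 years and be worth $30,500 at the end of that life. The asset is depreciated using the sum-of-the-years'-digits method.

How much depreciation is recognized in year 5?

Depreciable base = $289,115 − $30,500 = $258,615.
Sum of the years' digits = 9+8+7+6+5+4+3+2+1 = 45.
Year 1: $258,615 × 9/45 = $51,723. Book value $237,392.
Year 2: $258,615 × 8/45 = $45,976. Book value $191,416.
Year 3: $258,615 × 7/45 = $40,229. Book value $151,187.
Year 4: $258,615 × 6/45 = $34,482. Book value $116,705.
Year 5: $258,615 × 5/45 = $28,735. Book value $87,970.

$28,735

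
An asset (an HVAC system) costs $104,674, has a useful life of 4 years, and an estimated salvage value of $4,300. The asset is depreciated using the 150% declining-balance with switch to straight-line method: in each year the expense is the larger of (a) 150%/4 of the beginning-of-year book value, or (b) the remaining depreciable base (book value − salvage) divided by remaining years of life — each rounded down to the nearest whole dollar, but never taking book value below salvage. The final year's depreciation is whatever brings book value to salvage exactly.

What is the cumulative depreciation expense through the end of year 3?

Depreciable base = $104,674 − $4,300 = $100,374.
Year 1: DB = ⌊$104,674 × 150%/4⌋ = $39,252; SL = ⌊$100,374/4⌋ = $25,093 → take DB $39,252. Book value $65,422.
Year 2: DB = ⌊$65,422 × 150%/4⌋ = $24,533; SL = ⌊$61,122/3⌋ = $20,374 → take DB $24,533. Book value $40,889.
Year 3: DB = ⌊$40,889 × 150%/4⌋ = $15,333; SL = ⌊$36,589/2⌋ = $18,294 → take SL $18,294. Book value $22,595.
Accumulated through year 3 = $104,674 − $22,595 = $82,079.

$82,079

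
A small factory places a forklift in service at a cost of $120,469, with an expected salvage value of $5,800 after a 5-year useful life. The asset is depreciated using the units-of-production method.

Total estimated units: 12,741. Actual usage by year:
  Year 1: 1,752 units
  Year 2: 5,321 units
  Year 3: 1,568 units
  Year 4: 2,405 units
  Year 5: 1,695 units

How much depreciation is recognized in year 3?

Depreciable base = $120,469 − $5,800 = $114,669.
Rate = $114,669 / 12,741 units = $9 per unit.
Year 1: 1,752 × $9 = $15,768. Book value $104,701.
Year 2: 5,321 × $9 = $47,889. Book value $56,812.
Year 3: 1,568 × $9 = $14,112. Book value $42,700.

$14,112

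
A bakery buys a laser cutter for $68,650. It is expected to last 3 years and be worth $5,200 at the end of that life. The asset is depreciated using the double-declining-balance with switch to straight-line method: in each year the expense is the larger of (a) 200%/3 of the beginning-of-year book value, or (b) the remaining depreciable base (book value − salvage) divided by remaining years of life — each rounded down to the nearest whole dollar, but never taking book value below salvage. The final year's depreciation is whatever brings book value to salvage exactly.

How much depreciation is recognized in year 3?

Depreciable base = $68,650 − $5,200 = $63,450.
Year 1: DB = ⌊$68,650 × 200%/3⌋ = $45,766; SL = ⌊$63,450/3⌋ = $21,150 → take DB $45,766. Book value $22,884.
Year 2: DB = ⌊$22,884 × 200%/3⌋ = $15,256; SL = ⌊$17,684/2⌋ = $8,842 → take DB $15,256. Book value $7,628.
Year 3 (final): $7,628 − $5,200 = $2,428. Book value $5,200.

$2,428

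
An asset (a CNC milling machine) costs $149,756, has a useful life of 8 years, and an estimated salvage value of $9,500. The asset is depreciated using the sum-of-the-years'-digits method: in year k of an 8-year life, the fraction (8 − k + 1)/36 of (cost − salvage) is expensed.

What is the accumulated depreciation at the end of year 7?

Depreciable base = $149,756 − $9,500 = $140,256.
Sum of the years' digits = 8+7+6+5+4+3+2+1 = 36.
Year 1: $140,256 × 8/36 = $31,168. Book value $118,588.
Year 2: $140,256 × 7/36 = $27,272. Book value $91,316.
Year 3: $140,256 × 6/36 = $23,376. Book value $67,940.
Year 4: $140,256 × 5/36 = $19,480. Book value $48,460.
Year 5: $140,256 × 4/36 = $15,584. Book value $32,876.
Year 6: $140,256 × 3/36 = $11,688. Book value $21,188.
Year 7: $140,256 × 2/36 = $7,792. Book value $13,396.
Accumulated through year 7 = $149,756 − $13,396 = $136,360.

$136,360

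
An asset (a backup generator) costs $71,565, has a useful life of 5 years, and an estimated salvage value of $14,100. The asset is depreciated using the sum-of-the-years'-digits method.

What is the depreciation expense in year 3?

Depreciable base = $71,565 − $14,100 = $57,465.
Sum of the years' digits = 5+4+3+2+1 = 15.
Year 1: $57,465 × 5/15 = $19,155. Book value $52,410.
Year 2: $57,465 × 4/15 = $15,324. Book value $37,086.
Year 3: $57,465 × 3/15 = $11,493. Book value $25,593.

$11,493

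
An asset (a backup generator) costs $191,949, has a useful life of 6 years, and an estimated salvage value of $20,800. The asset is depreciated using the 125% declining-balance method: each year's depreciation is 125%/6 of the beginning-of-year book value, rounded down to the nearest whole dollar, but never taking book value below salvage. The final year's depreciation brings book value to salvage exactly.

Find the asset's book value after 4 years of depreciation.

$75,399

Depreciable base = $191,949 − $20,800 = $171,149.
Year 1: ⌊$191,949 × 125%/6⌋ = $39,989. Book value $151,960.
Year 2: ⌊$151,960 × 125%/6⌋ = $31,658. Book value $120,302.
Year 3: ⌊$120,302 × 125%/6⌋ = $25,062. Book value $95,240.
Year 4: ⌊$95,240 × 125%/6⌋ = $19,841. Book value $75,399.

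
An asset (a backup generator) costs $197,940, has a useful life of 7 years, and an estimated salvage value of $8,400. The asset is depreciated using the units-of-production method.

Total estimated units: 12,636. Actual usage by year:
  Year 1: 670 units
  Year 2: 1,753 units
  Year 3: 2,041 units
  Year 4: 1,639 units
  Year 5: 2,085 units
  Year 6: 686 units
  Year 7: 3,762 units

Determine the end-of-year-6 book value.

$64,830

Depreciable base = $197,940 − $8,400 = $189,540.
Rate = $189,540 / 12,636 units = $15 per unit.
Year 1: 670 × $15 = $10,050. Book value $187,890.
Year 2: 1,753 × $15 = $26,295. Book value $161,595.
Year 3: 2,041 × $15 = $30,615. Book value $130,980.
Year 4: 1,639 × $15 = $24,585. Book value $106,395.
Year 5: 2,085 × $15 = $31,275. Book value $75,120.
Year 6: 686 × $15 = $10,290. Book value $64,830.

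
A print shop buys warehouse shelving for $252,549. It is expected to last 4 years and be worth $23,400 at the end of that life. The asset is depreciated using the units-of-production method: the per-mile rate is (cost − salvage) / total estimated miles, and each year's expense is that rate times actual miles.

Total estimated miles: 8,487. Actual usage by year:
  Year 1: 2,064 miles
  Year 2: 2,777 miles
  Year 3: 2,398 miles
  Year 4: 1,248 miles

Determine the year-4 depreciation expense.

Depreciable base = $252,549 − $23,400 = $229,149.
Rate = $229,149 / 8,487 miles = $27 per mile.
Year 1: 2,064 × $27 = $55,728. Book value $196,821.
Year 2: 2,777 × $27 = $74,979. Book value $121,842.
Year 3: 2,398 × $27 = $64,746. Book value $57,096.
Year 4: 1,248 × $27 = $33,696. Book value $23,400.

$33,696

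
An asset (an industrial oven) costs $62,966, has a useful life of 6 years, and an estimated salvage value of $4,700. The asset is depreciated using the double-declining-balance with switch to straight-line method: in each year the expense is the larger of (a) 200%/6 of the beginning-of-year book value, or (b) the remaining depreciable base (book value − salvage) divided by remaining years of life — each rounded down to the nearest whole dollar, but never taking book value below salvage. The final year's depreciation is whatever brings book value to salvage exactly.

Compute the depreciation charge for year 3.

$9,328

Depreciable base = $62,966 − $4,700 = $58,266.
Year 1: DB = ⌊$62,966 × 200%/6⌋ = $20,988; SL = ⌊$58,266/6⌋ = $9,711 → take DB $20,988. Book value $41,978.
Year 2: DB = ⌊$41,978 × 200%/6⌋ = $13,992; SL = ⌊$37,278/5⌋ = $7,455 → take DB $13,992. Book value $27,986.
Year 3: DB = ⌊$27,986 × 200%/6⌋ = $9,328; SL = ⌊$23,286/4⌋ = $5,821 → take DB $9,328. Book value $18,658.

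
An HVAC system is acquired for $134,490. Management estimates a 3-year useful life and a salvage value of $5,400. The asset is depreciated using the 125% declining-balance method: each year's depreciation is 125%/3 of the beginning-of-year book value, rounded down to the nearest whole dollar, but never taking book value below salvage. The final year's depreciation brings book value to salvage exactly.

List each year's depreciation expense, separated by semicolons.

$56,037; $32,688; $40,365

Depreciable base = $134,490 − $5,400 = $129,090.
Year 1: ⌊$134,490 × 125%/3⌋ = $56,037. Book value $78,453.
Year 2: ⌊$78,453 × 125%/3⌋ = $32,688. Book value $45,765.
Year 3 (final): $45,765 − $5,400 = $40,365. Book value $5,400.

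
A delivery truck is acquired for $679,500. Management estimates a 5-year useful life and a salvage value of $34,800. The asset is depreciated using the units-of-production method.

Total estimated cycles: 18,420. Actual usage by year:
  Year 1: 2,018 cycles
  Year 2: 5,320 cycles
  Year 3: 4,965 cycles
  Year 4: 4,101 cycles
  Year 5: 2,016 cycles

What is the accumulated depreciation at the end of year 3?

$430,605

Depreciable base = $679,500 − $34,800 = $644,700.
Rate = $644,700 / 18,420 cycles = $35 per cycle.
Year 1: 2,018 × $35 = $70,630. Book value $608,870.
Year 2: 5,320 × $35 = $186,200. Book value $422,670.
Year 3: 4,965 × $35 = $173,775. Book value $248,895.
Accumulated through year 3 = $679,500 − $248,895 = $430,605.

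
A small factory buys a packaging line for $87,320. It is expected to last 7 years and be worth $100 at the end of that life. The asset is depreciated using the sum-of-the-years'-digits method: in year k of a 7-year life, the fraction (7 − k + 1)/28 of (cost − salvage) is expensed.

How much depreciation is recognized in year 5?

Depreciable base = $87,320 − $100 = $87,220.
Sum of the years' digits = 7+6+5+4+3+2+1 = 28.
Year 1: $87,220 × 7/28 = $21,805. Book value $65,515.
Year 2: $87,220 × 6/28 = $18,690. Book value $46,825.
Year 3: $87,220 × 5/28 = $15,575. Book value $31,250.
Year 4: $87,220 × 4/28 = $12,460. Book value $18,790.
Year 5: $87,220 × 3/28 = $9,345. Book value $9,445.

$9,345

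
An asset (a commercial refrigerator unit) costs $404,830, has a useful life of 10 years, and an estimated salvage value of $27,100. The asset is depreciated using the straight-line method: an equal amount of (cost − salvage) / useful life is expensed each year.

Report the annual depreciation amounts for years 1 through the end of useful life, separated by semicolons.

$37,773; $37,773; $37,773; $37,773; $37,773; $37,773; $37,773; $37,773; $37,773; $37,773

Depreciable base = $404,830 − $27,100 = $377,730.
Annual expense = $377,730 / 10 = $37,773.
End of year 1: book value $367,057.
End of year 2: book value $329,284.
End of year 3: book value $291,511.
End of year 4: book value $253,738.
End of year 5: book value $215,965.
End of year 6: book value $178,192.
End of year 7: book value $140,419.
End of year 8: book value $102,646.
End of year 9: book value $64,873.
End of year 10: book value $27,100.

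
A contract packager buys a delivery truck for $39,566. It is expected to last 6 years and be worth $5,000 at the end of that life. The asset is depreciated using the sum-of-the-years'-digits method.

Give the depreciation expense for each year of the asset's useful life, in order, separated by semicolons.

Depreciable base = $39,566 − $5,000 = $34,566.
Sum of the years' digits = 6+5+4+3+2+1 = 21.
Year 1: $34,566 × 6/21 = $9,876. Book value $29,690.
Year 2: $34,566 × 5/21 = $8,230. Book value $21,460.
Year 3: $34,566 × 4/21 = $6,584. Book value $14,876.
Year 4: $34,566 × 3/21 = $4,938. Book value $9,938.
Year 5: $34,566 × 2/21 = $3,292. Book value $6,646.
Year 6: $34,566 × 1/21 = $1,646. Book value $5,000.

$9,876; $8,230; $6,584; $4,938; $3,292; $1,646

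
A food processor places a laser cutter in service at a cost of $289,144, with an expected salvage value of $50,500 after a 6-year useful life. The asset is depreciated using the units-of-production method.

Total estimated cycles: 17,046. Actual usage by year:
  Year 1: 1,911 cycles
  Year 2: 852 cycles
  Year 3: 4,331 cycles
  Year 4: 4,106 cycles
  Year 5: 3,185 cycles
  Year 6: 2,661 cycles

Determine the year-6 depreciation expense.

$37,254

Depreciable base = $289,144 − $50,500 = $238,644.
Rate = $238,644 / 17,046 cycles = $14 per cycle.
Year 1: 1,911 × $14 = $26,754. Book value $262,390.
Year 2: 852 × $14 = $11,928. Book value $250,462.
Year 3: 4,331 × $14 = $60,634. Book value $189,828.
Year 4: 4,106 × $14 = $57,484. Book value $132,344.
Year 5: 3,185 × $14 = $44,590. Book value $87,754.
Year 6: 2,661 × $14 = $37,254. Book value $50,500.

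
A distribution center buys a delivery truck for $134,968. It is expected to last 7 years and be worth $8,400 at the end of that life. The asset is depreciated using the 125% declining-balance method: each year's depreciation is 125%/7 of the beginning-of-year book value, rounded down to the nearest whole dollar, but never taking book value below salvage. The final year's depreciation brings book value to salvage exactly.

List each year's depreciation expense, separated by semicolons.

Depreciable base = $134,968 − $8,400 = $126,568.
Year 1: ⌊$134,968 × 125%/7⌋ = $24,101. Book value $110,867.
Year 2: ⌊$110,867 × 125%/7⌋ = $19,797. Book value $91,070.
Year 3: ⌊$91,070 × 125%/7⌋ = $16,262. Book value $74,808.
Year 4: ⌊$74,808 × 125%/7⌋ = $13,358. Book value $61,450.
Year 5: ⌊$61,450 × 125%/7⌋ = $10,973. Book value $50,477.
Year 6: ⌊$50,477 × 125%/7⌋ = $9,013. Book value $41,464.
Year 7 (final): $41,464 − $8,400 = $33,064. Book value $8,400.

$24,101; $19,797; $16,262; $13,358; $10,973; $9,013; $33,064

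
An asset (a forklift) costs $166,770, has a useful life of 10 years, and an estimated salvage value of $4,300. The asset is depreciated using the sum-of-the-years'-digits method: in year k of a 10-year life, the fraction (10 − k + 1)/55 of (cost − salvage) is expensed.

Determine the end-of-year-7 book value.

$22,024

Depreciable base = $166,770 − $4,300 = $162,470.
Sum of the years' digits = 10+9+8+7+6+5+4+3+2+1 = 55.
Year 1: $162,470 × 10/55 = $29,540. Book value $137,230.
Year 2: $162,470 × 9/55 = $26,586. Book value $110,644.
Year 3: $162,470 × 8/55 = $23,632. Book value $87,012.
Year 4: $162,470 × 7/55 = $20,678. Book value $66,334.
Year 5: $162,470 × 6/55 = $17,724. Book value $48,610.
Year 6: $162,470 × 5/55 = $14,770. Book value $33,840.
Year 7: $162,470 × 4/55 = $11,816. Book value $22,024.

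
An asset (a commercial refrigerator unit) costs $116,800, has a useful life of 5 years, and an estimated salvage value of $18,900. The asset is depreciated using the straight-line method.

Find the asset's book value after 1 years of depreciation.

Depreciable base = $116,800 − $18,900 = $97,900.
Annual expense = $97,900 / 5 = $19,580.
End of year 1: book value $97,220.

$97,220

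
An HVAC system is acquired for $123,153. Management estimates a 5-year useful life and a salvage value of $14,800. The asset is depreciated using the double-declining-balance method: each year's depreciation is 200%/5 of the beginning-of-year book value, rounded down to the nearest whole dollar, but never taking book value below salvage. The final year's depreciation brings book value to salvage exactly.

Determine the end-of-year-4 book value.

Depreciable base = $123,153 − $14,800 = $108,353.
Year 1: ⌊$123,153 × 200%/5⌋ = $49,261. Book value $73,892.
Year 2: ⌊$73,892 × 200%/5⌋ = $29,556. Book value $44,336.
Year 3: ⌊$44,336 × 200%/5⌋ = $17,734. Book value $26,602.
Year 4: ⌊$26,602 × 200%/5⌋ = $10,640. Book value $15,962.

$15,962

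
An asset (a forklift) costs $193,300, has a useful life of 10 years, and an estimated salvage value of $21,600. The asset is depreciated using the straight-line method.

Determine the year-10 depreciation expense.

Depreciable base = $193,300 − $21,600 = $171,700.
Annual expense = $171,700 / 10 = $17,170.

$17,170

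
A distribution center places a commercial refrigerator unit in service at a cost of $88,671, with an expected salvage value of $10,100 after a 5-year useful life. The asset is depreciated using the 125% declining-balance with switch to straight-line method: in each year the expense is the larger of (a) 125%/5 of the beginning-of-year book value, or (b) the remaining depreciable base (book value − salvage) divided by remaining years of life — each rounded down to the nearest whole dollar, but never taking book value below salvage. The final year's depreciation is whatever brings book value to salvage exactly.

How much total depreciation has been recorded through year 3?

Depreciable base = $88,671 − $10,100 = $78,571.
Year 1: DB = ⌊$88,671 × 125%/5⌋ = $22,167; SL = ⌊$78,571/5⌋ = $15,714 → take DB $22,167. Book value $66,504.
Year 2: DB = ⌊$66,504 × 125%/5⌋ = $16,626; SL = ⌊$56,404/4⌋ = $14,101 → take DB $16,626. Book value $49,878.
Year 3: DB = ⌊$49,878 × 125%/5⌋ = $12,469; SL = ⌊$39,778/3⌋ = $13,259 → take SL $13,259. Book value $36,619.
Accumulated through year 3 = $88,671 − $36,619 = $52,052.

$52,052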